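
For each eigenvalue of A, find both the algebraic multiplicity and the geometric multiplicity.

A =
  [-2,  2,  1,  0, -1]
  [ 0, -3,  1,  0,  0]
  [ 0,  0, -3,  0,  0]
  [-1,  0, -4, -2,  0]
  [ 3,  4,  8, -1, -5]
λ = -3: alg = 5, geom = 2

Step 1 — factor the characteristic polynomial to read off the algebraic multiplicities:
  χ_A(x) = (x + 3)^5

Step 2 — compute geometric multiplicities via the rank-nullity identity g(λ) = n − rank(A − λI):
  rank(A − (-3)·I) = 3, so dim ker(A − (-3)·I) = n − 3 = 2

Summary:
  λ = -3: algebraic multiplicity = 5, geometric multiplicity = 2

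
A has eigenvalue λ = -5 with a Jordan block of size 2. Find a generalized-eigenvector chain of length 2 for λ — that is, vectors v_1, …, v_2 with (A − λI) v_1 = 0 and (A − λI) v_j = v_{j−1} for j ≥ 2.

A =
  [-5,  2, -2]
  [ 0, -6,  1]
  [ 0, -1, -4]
A Jordan chain for λ = -5 of length 2:
v_1 = (2, -1, -1)ᵀ
v_2 = (0, 1, 0)ᵀ

Let N = A − (-5)·I. We want v_2 with N^2 v_2 = 0 but N^1 v_2 ≠ 0; then v_{j-1} := N · v_j for j = 2, …, 2.

Pick v_2 = (0, 1, 0)ᵀ.
Then v_1 = N · v_2 = (2, -1, -1)ᵀ.

Sanity check: (A − (-5)·I) v_1 = (0, 0, 0)ᵀ = 0. ✓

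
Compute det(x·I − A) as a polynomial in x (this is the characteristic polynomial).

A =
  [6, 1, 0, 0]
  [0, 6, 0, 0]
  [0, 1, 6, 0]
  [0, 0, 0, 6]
x^4 - 24*x^3 + 216*x^2 - 864*x + 1296

Expanding det(x·I − A) (e.g. by cofactor expansion or by noting that A is similar to its Jordan form J, which has the same characteristic polynomial as A) gives
  χ_A(x) = x^4 - 24*x^3 + 216*x^2 - 864*x + 1296
which factors as (x - 6)^4. The eigenvalues (with algebraic multiplicities) are λ = 6 with multiplicity 4.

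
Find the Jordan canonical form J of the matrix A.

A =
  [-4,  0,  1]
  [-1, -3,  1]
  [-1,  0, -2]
J_2(-3) ⊕ J_1(-3)

The characteristic polynomial is
  det(x·I − A) = x^3 + 9*x^2 + 27*x + 27 = (x + 3)^3

Eigenvalues and multiplicities (the geometric multiplicity of λ is n − rank(A − λI), which equals the number of Jordan blocks for λ):
  λ = -3: algebraic multiplicity = 3, geometric multiplicity = 2

Determining the block sizes for each eigenvalue:
  λ = -3: 2 blocks summing to 3 forces exactly one block of size 2 and the rest size 1 → block sizes [2, 1]

Assembling the blocks gives a Jordan form
J =
  [-3,  1,  0]
  [ 0, -3,  0]
  [ 0,  0, -3]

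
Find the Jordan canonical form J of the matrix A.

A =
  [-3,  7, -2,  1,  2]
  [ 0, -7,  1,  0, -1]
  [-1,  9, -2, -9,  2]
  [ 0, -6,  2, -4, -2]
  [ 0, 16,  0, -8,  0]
J_3(-4) ⊕ J_1(-4) ⊕ J_1(0)

The characteristic polynomial is
  det(x·I − A) = x^5 + 16*x^4 + 96*x^3 + 256*x^2 + 256*x = x*(x + 4)^4

Eigenvalues and multiplicities (the geometric multiplicity of λ is n − rank(A − λI), which equals the number of Jordan blocks for λ):
  λ = -4: algebraic multiplicity = 4, geometric multiplicity = 2
  λ = 0: algebraic multiplicity = 1, geometric multiplicity = 1

Determining the block sizes for each eigenvalue:
  λ = -4: with am = 4 and gm = 2, the partition is not yet determined (e.g. several partitions of 4 into 2 parts exist). Let N = A − (-4)·I. Computing rank(N^1) = 3, rank(N^2) = 2, rank(N^3) = 1; the number of blocks of size ≥ j is rank(N^{j−1}) − rank(N^j), giving [2, 1, 1]. So we have 1 block(s) of size 3, 1 block(s) of size 1 → block sizes [3, 1]
  λ = 0: one block (gm = 1), so the single block has size am = 1 → block sizes [1]

Assembling the blocks gives a Jordan form
J =
  [-4,  1,  0,  0, 0]
  [ 0, -4,  1,  0, 0]
  [ 0,  0, -4,  0, 0]
  [ 0,  0,  0, -4, 0]
  [ 0,  0,  0,  0, 0]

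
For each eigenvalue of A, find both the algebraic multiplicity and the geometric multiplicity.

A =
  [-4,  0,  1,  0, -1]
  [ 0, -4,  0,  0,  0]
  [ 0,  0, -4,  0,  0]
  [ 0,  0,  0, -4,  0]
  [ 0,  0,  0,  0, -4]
λ = -4: alg = 5, geom = 4

Step 1 — factor the characteristic polynomial to read off the algebraic multiplicities:
  χ_A(x) = (x + 4)^5

Step 2 — compute geometric multiplicities via the rank-nullity identity g(λ) = n − rank(A − λI):
  rank(A − (-4)·I) = 1, so dim ker(A − (-4)·I) = n − 1 = 4

Summary:
  λ = -4: algebraic multiplicity = 5, geometric multiplicity = 4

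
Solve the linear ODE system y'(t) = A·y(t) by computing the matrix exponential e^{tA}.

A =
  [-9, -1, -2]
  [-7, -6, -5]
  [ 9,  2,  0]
e^{tA} =
  [5*t^2*exp(-5*t)/2 - 4*t*exp(-5*t) + exp(-5*t), t^2*exp(-5*t)/2 - t*exp(-5*t), 3*t^2*exp(-5*t)/2 - 2*t*exp(-5*t)]
  [-5*t^2*exp(-5*t) - 7*t*exp(-5*t), -t^2*exp(-5*t) - t*exp(-5*t) + exp(-5*t), -3*t^2*exp(-5*t) - 5*t*exp(-5*t)]
  [-5*t^2*exp(-5*t)/2 + 9*t*exp(-5*t), -t^2*exp(-5*t)/2 + 2*t*exp(-5*t), -3*t^2*exp(-5*t)/2 + 5*t*exp(-5*t) + exp(-5*t)]

Strategy: write A = P · J · P⁻¹ where J is a Jordan canonical form, so e^{tA} = P · e^{tJ} · P⁻¹, and e^{tJ} can be computed block-by-block.

A has Jordan form
J =
  [-5,  1,  0]
  [ 0, -5,  1]
  [ 0,  0, -5]
(up to reordering of blocks).

Per-block formulas:
  For a 3×3 Jordan block J_3(-5): exp(t · J_3(-5)) = e^(-5t)·(I + t·N + (t^2/2)·N^2), where N is the 3×3 nilpotent shift.

After assembling e^{tJ} and conjugating by P, we get:

e^{tA} =
  [5*t^2*exp(-5*t)/2 - 4*t*exp(-5*t) + exp(-5*t), t^2*exp(-5*t)/2 - t*exp(-5*t), 3*t^2*exp(-5*t)/2 - 2*t*exp(-5*t)]
  [-5*t^2*exp(-5*t) - 7*t*exp(-5*t), -t^2*exp(-5*t) - t*exp(-5*t) + exp(-5*t), -3*t^2*exp(-5*t) - 5*t*exp(-5*t)]
  [-5*t^2*exp(-5*t)/2 + 9*t*exp(-5*t), -t^2*exp(-5*t)/2 + 2*t*exp(-5*t), -3*t^2*exp(-5*t)/2 + 5*t*exp(-5*t) + exp(-5*t)]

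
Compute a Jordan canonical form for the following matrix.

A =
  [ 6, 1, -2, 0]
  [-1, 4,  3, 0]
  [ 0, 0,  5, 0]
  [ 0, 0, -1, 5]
J_3(5) ⊕ J_1(5)

The characteristic polynomial is
  det(x·I − A) = x^4 - 20*x^3 + 150*x^2 - 500*x + 625 = (x - 5)^4

Eigenvalues and multiplicities (the geometric multiplicity of λ is n − rank(A − λI), which equals the number of Jordan blocks for λ):
  λ = 5: algebraic multiplicity = 4, geometric multiplicity = 2

Determining the block sizes for each eigenvalue:
  λ = 5: with am = 4 and gm = 2, the partition is not yet determined (e.g. several partitions of 4 into 2 parts exist). Let N = A − (5)·I. Computing rank(N^1) = 2, rank(N^2) = 1, rank(N^3) = 0; the number of blocks of size ≥ j is rank(N^{j−1}) − rank(N^j), giving [2, 1, 1]. So we have 1 block(s) of size 3, 1 block(s) of size 1 → block sizes [3, 1]

Assembling the blocks gives a Jordan form
J =
  [5, 1, 0, 0]
  [0, 5, 1, 0]
  [0, 0, 5, 0]
  [0, 0, 0, 5]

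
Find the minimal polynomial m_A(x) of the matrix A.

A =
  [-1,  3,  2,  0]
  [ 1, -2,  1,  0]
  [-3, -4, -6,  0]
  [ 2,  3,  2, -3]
x^3 + 9*x^2 + 27*x + 27

The characteristic polynomial is χ_A(x) = (x + 3)^4, so the eigenvalues are known. The minimal polynomial is
  m_A(x) = Π_λ (x − λ)^{k_λ}
where k_λ is the size of the *largest* Jordan block for λ (equivalently, the smallest k with (A − λI)^k v = 0 for every generalised eigenvector v of λ).

  λ = -3: largest Jordan block has size 3, contributing (x + 3)^3

So m_A(x) = (x + 3)^3 = x^3 + 9*x^2 + 27*x + 27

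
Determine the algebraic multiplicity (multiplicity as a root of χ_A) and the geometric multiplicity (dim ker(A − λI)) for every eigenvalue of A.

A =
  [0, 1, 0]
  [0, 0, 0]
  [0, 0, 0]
λ = 0: alg = 3, geom = 2

Step 1 — factor the characteristic polynomial to read off the algebraic multiplicities:
  χ_A(x) = x^3

Step 2 — compute geometric multiplicities via the rank-nullity identity g(λ) = n − rank(A − λI):
  rank(A − (0)·I) = 1, so dim ker(A − (0)·I) = n − 1 = 2

Summary:
  λ = 0: algebraic multiplicity = 3, geometric multiplicity = 2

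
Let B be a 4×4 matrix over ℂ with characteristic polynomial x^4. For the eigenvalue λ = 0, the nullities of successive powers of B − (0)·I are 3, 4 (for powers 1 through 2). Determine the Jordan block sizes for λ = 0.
Block sizes for λ = 0: [2, 1, 1]

From the dimensions of kernels of powers, the number of Jordan blocks of size at least j is d_j − d_{j−1} where d_j = dim ker(N^j) (with d_0 = 0). Computing the differences gives [3, 1].
The number of blocks of size exactly k is (#blocks of size ≥ k) − (#blocks of size ≥ k + 1), so the partition is: 2 block(s) of size 1, 1 block(s) of size 2.
In nonincreasing order the block sizes are [2, 1, 1].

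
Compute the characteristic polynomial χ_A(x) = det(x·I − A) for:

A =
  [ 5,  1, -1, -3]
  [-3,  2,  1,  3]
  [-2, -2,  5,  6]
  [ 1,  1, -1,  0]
x^4 - 12*x^3 + 54*x^2 - 108*x + 81

Expanding det(x·I − A) (e.g. by cofactor expansion or by noting that A is similar to its Jordan form J, which has the same characteristic polynomial as A) gives
  χ_A(x) = x^4 - 12*x^3 + 54*x^2 - 108*x + 81
which factors as (x - 3)^4. The eigenvalues (with algebraic multiplicities) are λ = 3 with multiplicity 4.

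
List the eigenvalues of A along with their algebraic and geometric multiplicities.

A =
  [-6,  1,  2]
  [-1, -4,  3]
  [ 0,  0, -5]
λ = -5: alg = 3, geom = 1

Step 1 — factor the characteristic polynomial to read off the algebraic multiplicities:
  χ_A(x) = (x + 5)^3

Step 2 — compute geometric multiplicities via the rank-nullity identity g(λ) = n − rank(A − λI):
  rank(A − (-5)·I) = 2, so dim ker(A − (-5)·I) = n − 2 = 1

Summary:
  λ = -5: algebraic multiplicity = 3, geometric multiplicity = 1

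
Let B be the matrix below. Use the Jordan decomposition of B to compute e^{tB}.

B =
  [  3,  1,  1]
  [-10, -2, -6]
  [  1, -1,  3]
e^{tB} =
  [3*t + 1, t, t]
  [-6*t - exp(4*t) + 1, 1 - 2*t, -2*t - exp(4*t) + 1]
  [-3*t + exp(4*t) - 1, -t, -t + exp(4*t)]

Strategy: write B = P · J · P⁻¹ where J is a Jordan canonical form, so e^{tB} = P · e^{tJ} · P⁻¹, and e^{tJ} can be computed block-by-block.

B has Jordan form
J =
  [0, 1, 0]
  [0, 0, 0]
  [0, 0, 4]
(up to reordering of blocks).

Per-block formulas:
  For a 2×2 Jordan block J_2(0): exp(t · J_2(0)) = e^(0t)·(I + t·N), where N is the 2×2 nilpotent shift.
  For a 1×1 block at λ = 4: exp(t · [4]) = [e^(4t)].

After assembling e^{tJ} and conjugating by P, we get:

e^{tB} =
  [3*t + 1, t, t]
  [-6*t - exp(4*t) + 1, 1 - 2*t, -2*t - exp(4*t) + 1]
  [-3*t + exp(4*t) - 1, -t, -t + exp(4*t)]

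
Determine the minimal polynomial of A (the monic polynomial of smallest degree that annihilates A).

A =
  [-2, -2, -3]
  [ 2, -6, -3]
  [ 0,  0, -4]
x^2 + 8*x + 16

The characteristic polynomial is χ_A(x) = (x + 4)^3, so the eigenvalues are known. The minimal polynomial is
  m_A(x) = Π_λ (x − λ)^{k_λ}
where k_λ is the size of the *largest* Jordan block for λ (equivalently, the smallest k with (A − λI)^k v = 0 for every generalised eigenvector v of λ).

  λ = -4: largest Jordan block has size 2, contributing (x + 4)^2

So m_A(x) = (x + 4)^2 = x^2 + 8*x + 16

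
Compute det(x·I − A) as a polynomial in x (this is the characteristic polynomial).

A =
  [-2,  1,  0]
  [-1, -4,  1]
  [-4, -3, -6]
x^3 + 12*x^2 + 48*x + 64

Expanding det(x·I − A) (e.g. by cofactor expansion or by noting that A is similar to its Jordan form J, which has the same characteristic polynomial as A) gives
  χ_A(x) = x^3 + 12*x^2 + 48*x + 64
which factors as (x + 4)^3. The eigenvalues (with algebraic multiplicities) are λ = -4 with multiplicity 3.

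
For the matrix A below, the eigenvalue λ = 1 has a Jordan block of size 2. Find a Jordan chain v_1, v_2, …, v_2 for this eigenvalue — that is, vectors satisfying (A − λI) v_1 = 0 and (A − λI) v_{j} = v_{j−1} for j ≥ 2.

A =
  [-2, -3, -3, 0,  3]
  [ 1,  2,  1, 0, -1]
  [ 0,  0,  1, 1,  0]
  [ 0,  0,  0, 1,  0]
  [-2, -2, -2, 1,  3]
A Jordan chain for λ = 1 of length 2:
v_1 = (-3, 1, 0, 0, -2)ᵀ
v_2 = (1, 0, 0, 0, 0)ᵀ

Let N = A − (1)·I. We want v_2 with N^2 v_2 = 0 but N^1 v_2 ≠ 0; then v_{j-1} := N · v_j for j = 2, …, 2.

Pick v_2 = (1, 0, 0, 0, 0)ᵀ.
Then v_1 = N · v_2 = (-3, 1, 0, 0, -2)ᵀ.

Sanity check: (A − (1)·I) v_1 = (0, 0, 0, 0, 0)ᵀ = 0. ✓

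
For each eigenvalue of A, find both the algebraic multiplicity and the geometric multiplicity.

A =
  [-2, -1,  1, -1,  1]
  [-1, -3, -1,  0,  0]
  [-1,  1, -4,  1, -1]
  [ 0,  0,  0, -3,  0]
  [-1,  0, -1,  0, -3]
λ = -3: alg = 5, geom = 3

Step 1 — factor the characteristic polynomial to read off the algebraic multiplicities:
  χ_A(x) = (x + 3)^5

Step 2 — compute geometric multiplicities via the rank-nullity identity g(λ) = n − rank(A − λI):
  rank(A − (-3)·I) = 2, so dim ker(A − (-3)·I) = n − 2 = 3

Summary:
  λ = -3: algebraic multiplicity = 5, geometric multiplicity = 3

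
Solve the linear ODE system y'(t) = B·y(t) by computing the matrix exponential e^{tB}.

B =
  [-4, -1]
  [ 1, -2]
e^{tB} =
  [-t*exp(-3*t) + exp(-3*t), -t*exp(-3*t)]
  [t*exp(-3*t), t*exp(-3*t) + exp(-3*t)]

Strategy: write B = P · J · P⁻¹ where J is a Jordan canonical form, so e^{tB} = P · e^{tJ} · P⁻¹, and e^{tJ} can be computed block-by-block.

B has Jordan form
J =
  [-3,  1]
  [ 0, -3]
(up to reordering of blocks).

Per-block formulas:
  For a 2×2 Jordan block J_2(-3): exp(t · J_2(-3)) = e^(-3t)·(I + t·N), where N is the 2×2 nilpotent shift.

After assembling e^{tJ} and conjugating by P, we get:

e^{tB} =
  [-t*exp(-3*t) + exp(-3*t), -t*exp(-3*t)]
  [t*exp(-3*t), t*exp(-3*t) + exp(-3*t)]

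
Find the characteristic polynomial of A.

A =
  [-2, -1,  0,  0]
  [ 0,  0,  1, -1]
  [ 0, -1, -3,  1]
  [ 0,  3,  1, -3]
x^4 + 8*x^3 + 24*x^2 + 32*x + 16

Expanding det(x·I − A) (e.g. by cofactor expansion or by noting that A is similar to its Jordan form J, which has the same characteristic polynomial as A) gives
  χ_A(x) = x^4 + 8*x^3 + 24*x^2 + 32*x + 16
which factors as (x + 2)^4. The eigenvalues (with algebraic multiplicities) are λ = -2 with multiplicity 4.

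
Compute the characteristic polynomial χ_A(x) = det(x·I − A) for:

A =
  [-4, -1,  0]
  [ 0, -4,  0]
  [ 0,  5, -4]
x^3 + 12*x^2 + 48*x + 64

Expanding det(x·I − A) (e.g. by cofactor expansion or by noting that A is similar to its Jordan form J, which has the same characteristic polynomial as A) gives
  χ_A(x) = x^3 + 12*x^2 + 48*x + 64
which factors as (x + 4)^3. The eigenvalues (with algebraic multiplicities) are λ = -4 with multiplicity 3.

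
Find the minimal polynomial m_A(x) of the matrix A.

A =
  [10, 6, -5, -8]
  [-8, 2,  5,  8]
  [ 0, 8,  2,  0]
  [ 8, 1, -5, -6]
x^3 - 6*x^2 + 12*x - 8

The characteristic polynomial is χ_A(x) = (x - 2)^4, so the eigenvalues are known. The minimal polynomial is
  m_A(x) = Π_λ (x − λ)^{k_λ}
where k_λ is the size of the *largest* Jordan block for λ (equivalently, the smallest k with (A − λI)^k v = 0 for every generalised eigenvector v of λ).

  λ = 2: largest Jordan block has size 3, contributing (x − 2)^3

So m_A(x) = (x - 2)^3 = x^3 - 6*x^2 + 12*x - 8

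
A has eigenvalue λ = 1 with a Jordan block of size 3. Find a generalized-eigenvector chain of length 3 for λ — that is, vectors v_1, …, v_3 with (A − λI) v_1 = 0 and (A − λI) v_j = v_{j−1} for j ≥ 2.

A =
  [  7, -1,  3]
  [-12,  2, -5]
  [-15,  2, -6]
A Jordan chain for λ = 1 of length 3:
v_1 = (3, -9, -9)ᵀ
v_2 = (6, -12, -15)ᵀ
v_3 = (1, 0, 0)ᵀ

Let N = A − (1)·I. We want v_3 with N^3 v_3 = 0 but N^2 v_3 ≠ 0; then v_{j-1} := N · v_j for j = 3, …, 2.

Pick v_3 = (1, 0, 0)ᵀ.
Then v_2 = N · v_3 = (6, -12, -15)ᵀ.
Then v_1 = N · v_2 = (3, -9, -9)ᵀ.

Sanity check: (A − (1)·I) v_1 = (0, 0, 0)ᵀ = 0. ✓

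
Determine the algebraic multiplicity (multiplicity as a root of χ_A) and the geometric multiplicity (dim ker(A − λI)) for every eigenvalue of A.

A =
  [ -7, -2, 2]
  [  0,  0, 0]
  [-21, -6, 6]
λ = -1: alg = 1, geom = 1; λ = 0: alg = 2, geom = 2

Step 1 — factor the characteristic polynomial to read off the algebraic multiplicities:
  χ_A(x) = x^2*(x + 1)

Step 2 — compute geometric multiplicities via the rank-nullity identity g(λ) = n − rank(A − λI):
  rank(A − (-1)·I) = 2, so dim ker(A − (-1)·I) = n − 2 = 1
  rank(A − (0)·I) = 1, so dim ker(A − (0)·I) = n − 1 = 2

Summary:
  λ = -1: algebraic multiplicity = 1, geometric multiplicity = 1
  λ = 0: algebraic multiplicity = 2, geometric multiplicity = 2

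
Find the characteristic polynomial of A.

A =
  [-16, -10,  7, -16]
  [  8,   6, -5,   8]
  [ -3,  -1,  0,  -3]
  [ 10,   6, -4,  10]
x^4

Expanding det(x·I − A) (e.g. by cofactor expansion or by noting that A is similar to its Jordan form J, which has the same characteristic polynomial as A) gives
  χ_A(x) = x^4
which factors as x^4. The eigenvalues (with algebraic multiplicities) are λ = 0 with multiplicity 4.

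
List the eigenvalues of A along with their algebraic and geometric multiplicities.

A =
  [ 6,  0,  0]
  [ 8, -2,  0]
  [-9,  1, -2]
λ = -2: alg = 2, geom = 1; λ = 6: alg = 1, geom = 1

Step 1 — factor the characteristic polynomial to read off the algebraic multiplicities:
  χ_A(x) = (x - 6)*(x + 2)^2

Step 2 — compute geometric multiplicities via the rank-nullity identity g(λ) = n − rank(A − λI):
  rank(A − (-2)·I) = 2, so dim ker(A − (-2)·I) = n − 2 = 1
  rank(A − (6)·I) = 2, so dim ker(A − (6)·I) = n − 2 = 1

Summary:
  λ = -2: algebraic multiplicity = 2, geometric multiplicity = 1
  λ = 6: algebraic multiplicity = 1, geometric multiplicity = 1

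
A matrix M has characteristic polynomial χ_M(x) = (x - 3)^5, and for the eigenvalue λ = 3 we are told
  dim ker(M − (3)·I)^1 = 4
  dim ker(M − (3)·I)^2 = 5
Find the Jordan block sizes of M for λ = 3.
Block sizes for λ = 3: [2, 1, 1, 1]

From the dimensions of kernels of powers, the number of Jordan blocks of size at least j is d_j − d_{j−1} where d_j = dim ker(N^j) (with d_0 = 0). Computing the differences gives [4, 1].
The number of blocks of size exactly k is (#blocks of size ≥ k) − (#blocks of size ≥ k + 1), so the partition is: 3 block(s) of size 1, 1 block(s) of size 2.
In nonincreasing order the block sizes are [2, 1, 1, 1].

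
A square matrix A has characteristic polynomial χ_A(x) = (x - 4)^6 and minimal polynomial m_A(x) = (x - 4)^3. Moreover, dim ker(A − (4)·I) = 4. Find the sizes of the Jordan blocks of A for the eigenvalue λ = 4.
Block sizes for λ = 4: [3, 1, 1, 1]

Step 1 — from the characteristic polynomial, algebraic multiplicity of λ = 4 is 6. From dim ker(A − (4)·I) = 4, there are exactly 4 Jordan blocks for λ = 4.
Step 2 — from the minimal polynomial, the factor (x − 4)^3 tells us the largest block for λ = 4 has size 3.
Step 3 — with total size 6, 4 blocks, and largest block 3, the block sizes (in nonincreasing order) are [3, 1, 1, 1].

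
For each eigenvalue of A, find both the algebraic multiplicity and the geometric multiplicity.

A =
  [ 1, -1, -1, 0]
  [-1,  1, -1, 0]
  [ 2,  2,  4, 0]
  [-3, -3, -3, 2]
λ = 2: alg = 4, geom = 3

Step 1 — factor the characteristic polynomial to read off the algebraic multiplicities:
  χ_A(x) = (x - 2)^4

Step 2 — compute geometric multiplicities via the rank-nullity identity g(λ) = n − rank(A − λI):
  rank(A − (2)·I) = 1, so dim ker(A − (2)·I) = n − 1 = 3

Summary:
  λ = 2: algebraic multiplicity = 4, geometric multiplicity = 3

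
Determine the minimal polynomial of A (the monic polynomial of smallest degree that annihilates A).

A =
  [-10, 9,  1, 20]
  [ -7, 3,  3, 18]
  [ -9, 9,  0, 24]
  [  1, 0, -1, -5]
x^3 + 9*x^2 + 27*x + 27

The characteristic polynomial is χ_A(x) = (x + 3)^4, so the eigenvalues are known. The minimal polynomial is
  m_A(x) = Π_λ (x − λ)^{k_λ}
where k_λ is the size of the *largest* Jordan block for λ (equivalently, the smallest k with (A − λI)^k v = 0 for every generalised eigenvector v of λ).

  λ = -3: largest Jordan block has size 3, contributing (x + 3)^3

So m_A(x) = (x + 3)^3 = x^3 + 9*x^2 + 27*x + 27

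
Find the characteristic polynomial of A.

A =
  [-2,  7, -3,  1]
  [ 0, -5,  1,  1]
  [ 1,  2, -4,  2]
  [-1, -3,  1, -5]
x^4 + 16*x^3 + 96*x^2 + 256*x + 256

Expanding det(x·I − A) (e.g. by cofactor expansion or by noting that A is similar to its Jordan form J, which has the same characteristic polynomial as A) gives
  χ_A(x) = x^4 + 16*x^3 + 96*x^2 + 256*x + 256
which factors as (x + 4)^4. The eigenvalues (with algebraic multiplicities) are λ = -4 with multiplicity 4.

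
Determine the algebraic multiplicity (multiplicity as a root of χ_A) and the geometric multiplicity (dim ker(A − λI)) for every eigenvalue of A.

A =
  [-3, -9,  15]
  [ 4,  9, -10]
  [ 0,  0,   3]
λ = 3: alg = 3, geom = 2

Step 1 — factor the characteristic polynomial to read off the algebraic multiplicities:
  χ_A(x) = (x - 3)^3

Step 2 — compute geometric multiplicities via the rank-nullity identity g(λ) = n − rank(A − λI):
  rank(A − (3)·I) = 1, so dim ker(A − (3)·I) = n − 1 = 2

Summary:
  λ = 3: algebraic multiplicity = 3, geometric multiplicity = 2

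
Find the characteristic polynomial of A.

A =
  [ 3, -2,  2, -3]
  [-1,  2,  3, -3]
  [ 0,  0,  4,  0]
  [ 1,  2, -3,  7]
x^4 - 16*x^3 + 96*x^2 - 256*x + 256

Expanding det(x·I − A) (e.g. by cofactor expansion or by noting that A is similar to its Jordan form J, which has the same characteristic polynomial as A) gives
  χ_A(x) = x^4 - 16*x^3 + 96*x^2 - 256*x + 256
which factors as (x - 4)^4. The eigenvalues (with algebraic multiplicities) are λ = 4 with multiplicity 4.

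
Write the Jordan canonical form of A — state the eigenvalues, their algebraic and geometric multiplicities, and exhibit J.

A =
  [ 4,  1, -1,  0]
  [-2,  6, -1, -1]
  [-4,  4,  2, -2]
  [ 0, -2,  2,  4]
J_3(4) ⊕ J_1(4)

The characteristic polynomial is
  det(x·I − A) = x^4 - 16*x^3 + 96*x^2 - 256*x + 256 = (x - 4)^4

Eigenvalues and multiplicities (the geometric multiplicity of λ is n − rank(A − λI), which equals the number of Jordan blocks for λ):
  λ = 4: algebraic multiplicity = 4, geometric multiplicity = 2

Determining the block sizes for each eigenvalue:
  λ = 4: with am = 4 and gm = 2, the partition is not yet determined (e.g. several partitions of 4 into 2 parts exist). Let N = A − (4)·I. Computing rank(N^1) = 2, rank(N^2) = 1, rank(N^3) = 0; the number of blocks of size ≥ j is rank(N^{j−1}) − rank(N^j), giving [2, 1, 1]. So we have 1 block(s) of size 3, 1 block(s) of size 1 → block sizes [3, 1]

Assembling the blocks gives a Jordan form
J =
  [4, 1, 0, 0]
  [0, 4, 1, 0]
  [0, 0, 4, 0]
  [0, 0, 0, 4]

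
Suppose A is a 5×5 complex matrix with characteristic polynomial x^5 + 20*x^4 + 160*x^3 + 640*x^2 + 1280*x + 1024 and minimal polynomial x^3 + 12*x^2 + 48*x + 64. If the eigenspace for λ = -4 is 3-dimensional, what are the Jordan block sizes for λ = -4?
Block sizes for λ = -4: [3, 1, 1]

Step 1 — from the characteristic polynomial, algebraic multiplicity of λ = -4 is 5. From dim ker(A − (-4)·I) = 3, there are exactly 3 Jordan blocks for λ = -4.
Step 2 — from the minimal polynomial, the factor (x + 4)^3 tells us the largest block for λ = -4 has size 3.
Step 3 — with total size 5, 3 blocks, and largest block 3, the block sizes (in nonincreasing order) are [3, 1, 1].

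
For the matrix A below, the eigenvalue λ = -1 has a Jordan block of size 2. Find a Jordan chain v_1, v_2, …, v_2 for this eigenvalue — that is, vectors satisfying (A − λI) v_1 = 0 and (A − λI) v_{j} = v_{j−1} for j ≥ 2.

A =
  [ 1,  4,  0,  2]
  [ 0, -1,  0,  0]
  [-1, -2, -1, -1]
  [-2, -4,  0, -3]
A Jordan chain for λ = -1 of length 2:
v_1 = (2, 0, -1, -2)ᵀ
v_2 = (1, 0, 0, 0)ᵀ

Let N = A − (-1)·I. We want v_2 with N^2 v_2 = 0 but N^1 v_2 ≠ 0; then v_{j-1} := N · v_j for j = 2, …, 2.

Pick v_2 = (1, 0, 0, 0)ᵀ.
Then v_1 = N · v_2 = (2, 0, -1, -2)ᵀ.

Sanity check: (A − (-1)·I) v_1 = (0, 0, 0, 0)ᵀ = 0. ✓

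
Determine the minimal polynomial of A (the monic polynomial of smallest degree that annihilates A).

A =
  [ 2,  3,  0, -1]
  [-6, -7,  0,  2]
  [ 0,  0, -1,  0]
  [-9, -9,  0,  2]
x^2 + 2*x + 1

The characteristic polynomial is χ_A(x) = (x + 1)^4, so the eigenvalues are known. The minimal polynomial is
  m_A(x) = Π_λ (x − λ)^{k_λ}
where k_λ is the size of the *largest* Jordan block for λ (equivalently, the smallest k with (A − λI)^k v = 0 for every generalised eigenvector v of λ).

  λ = -1: largest Jordan block has size 2, contributing (x + 1)^2

So m_A(x) = (x + 1)^2 = x^2 + 2*x + 1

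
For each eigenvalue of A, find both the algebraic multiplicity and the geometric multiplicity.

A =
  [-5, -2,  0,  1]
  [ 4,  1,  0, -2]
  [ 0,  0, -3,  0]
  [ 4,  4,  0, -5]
λ = -3: alg = 4, geom = 3

Step 1 — factor the characteristic polynomial to read off the algebraic multiplicities:
  χ_A(x) = (x + 3)^4

Step 2 — compute geometric multiplicities via the rank-nullity identity g(λ) = n − rank(A − λI):
  rank(A − (-3)·I) = 1, so dim ker(A − (-3)·I) = n − 1 = 3

Summary:
  λ = -3: algebraic multiplicity = 4, geometric multiplicity = 3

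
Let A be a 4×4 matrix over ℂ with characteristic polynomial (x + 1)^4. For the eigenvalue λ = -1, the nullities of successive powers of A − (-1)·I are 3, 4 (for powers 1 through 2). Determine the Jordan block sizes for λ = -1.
Block sizes for λ = -1: [2, 1, 1]

From the dimensions of kernels of powers, the number of Jordan blocks of size at least j is d_j − d_{j−1} where d_j = dim ker(N^j) (with d_0 = 0). Computing the differences gives [3, 1].
The number of blocks of size exactly k is (#blocks of size ≥ k) − (#blocks of size ≥ k + 1), so the partition is: 2 block(s) of size 1, 1 block(s) of size 2.
In nonincreasing order the block sizes are [2, 1, 1].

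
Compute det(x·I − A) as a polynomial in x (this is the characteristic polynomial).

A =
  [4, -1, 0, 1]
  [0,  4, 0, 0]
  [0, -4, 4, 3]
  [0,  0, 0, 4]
x^4 - 16*x^3 + 96*x^2 - 256*x + 256

Expanding det(x·I − A) (e.g. by cofactor expansion or by noting that A is similar to its Jordan form J, which has the same characteristic polynomial as A) gives
  χ_A(x) = x^4 - 16*x^3 + 96*x^2 - 256*x + 256
which factors as (x - 4)^4. The eigenvalues (with algebraic multiplicities) are λ = 4 with multiplicity 4.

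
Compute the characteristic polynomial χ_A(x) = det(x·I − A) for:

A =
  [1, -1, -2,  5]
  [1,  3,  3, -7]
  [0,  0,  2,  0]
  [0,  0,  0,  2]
x^4 - 8*x^3 + 24*x^2 - 32*x + 16

Expanding det(x·I − A) (e.g. by cofactor expansion or by noting that A is similar to its Jordan form J, which has the same characteristic polynomial as A) gives
  χ_A(x) = x^4 - 8*x^3 + 24*x^2 - 32*x + 16
which factors as (x - 2)^4. The eigenvalues (with algebraic multiplicities) are λ = 2 with multiplicity 4.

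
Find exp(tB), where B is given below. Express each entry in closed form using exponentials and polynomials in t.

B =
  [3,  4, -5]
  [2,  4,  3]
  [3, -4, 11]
e^{tB} =
  [t^2*exp(6*t) - 3*t*exp(6*t) + exp(6*t), 4*t*exp(6*t), t^2*exp(6*t) - 5*t*exp(6*t)]
  [-t^2*exp(6*t)/2 + 2*t*exp(6*t), -2*t*exp(6*t) + exp(6*t), -t^2*exp(6*t)/2 + 3*t*exp(6*t)]
  [-t^2*exp(6*t) + 3*t*exp(6*t), -4*t*exp(6*t), -t^2*exp(6*t) + 5*t*exp(6*t) + exp(6*t)]

Strategy: write B = P · J · P⁻¹ where J is a Jordan canonical form, so e^{tB} = P · e^{tJ} · P⁻¹, and e^{tJ} can be computed block-by-block.

B has Jordan form
J =
  [6, 1, 0]
  [0, 6, 1]
  [0, 0, 6]
(up to reordering of blocks).

Per-block formulas:
  For a 3×3 Jordan block J_3(6): exp(t · J_3(6)) = e^(6t)·(I + t·N + (t^2/2)·N^2), where N is the 3×3 nilpotent shift.

After assembling e^{tJ} and conjugating by P, we get:

e^{tB} =
  [t^2*exp(6*t) - 3*t*exp(6*t) + exp(6*t), 4*t*exp(6*t), t^2*exp(6*t) - 5*t*exp(6*t)]
  [-t^2*exp(6*t)/2 + 2*t*exp(6*t), -2*t*exp(6*t) + exp(6*t), -t^2*exp(6*t)/2 + 3*t*exp(6*t)]
  [-t^2*exp(6*t) + 3*t*exp(6*t), -4*t*exp(6*t), -t^2*exp(6*t) + 5*t*exp(6*t) + exp(6*t)]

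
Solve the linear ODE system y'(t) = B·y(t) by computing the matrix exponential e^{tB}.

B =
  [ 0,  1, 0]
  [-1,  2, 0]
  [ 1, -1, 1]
e^{tB} =
  [-t*exp(t) + exp(t), t*exp(t), 0]
  [-t*exp(t), t*exp(t) + exp(t), 0]
  [t*exp(t), -t*exp(t), exp(t)]

Strategy: write B = P · J · P⁻¹ where J is a Jordan canonical form, so e^{tB} = P · e^{tJ} · P⁻¹, and e^{tJ} can be computed block-by-block.

B has Jordan form
J =
  [1, 1, 0]
  [0, 1, 0]
  [0, 0, 1]
(up to reordering of blocks).

Per-block formulas:
  For a 1×1 block at λ = 1: exp(t · [1]) = [e^(1t)].
  For a 2×2 Jordan block J_2(1): exp(t · J_2(1)) = e^(1t)·(I + t·N), where N is the 2×2 nilpotent shift.

After assembling e^{tJ} and conjugating by P, we get:

e^{tB} =
  [-t*exp(t) + exp(t), t*exp(t), 0]
  [-t*exp(t), t*exp(t) + exp(t), 0]
  [t*exp(t), -t*exp(t), exp(t)]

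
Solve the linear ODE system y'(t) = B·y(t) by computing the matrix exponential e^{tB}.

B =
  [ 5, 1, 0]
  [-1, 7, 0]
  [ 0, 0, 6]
e^{tB} =
  [-t*exp(6*t) + exp(6*t), t*exp(6*t), 0]
  [-t*exp(6*t), t*exp(6*t) + exp(6*t), 0]
  [0, 0, exp(6*t)]

Strategy: write B = P · J · P⁻¹ where J is a Jordan canonical form, so e^{tB} = P · e^{tJ} · P⁻¹, and e^{tJ} can be computed block-by-block.

B has Jordan form
J =
  [6, 1, 0]
  [0, 6, 0]
  [0, 0, 6]
(up to reordering of blocks).

Per-block formulas:
  For a 2×2 Jordan block J_2(6): exp(t · J_2(6)) = e^(6t)·(I + t·N), where N is the 2×2 nilpotent shift.
  For a 1×1 block at λ = 6: exp(t · [6]) = [e^(6t)].

After assembling e^{tJ} and conjugating by P, we get:

e^{tB} =
  [-t*exp(6*t) + exp(6*t), t*exp(6*t), 0]
  [-t*exp(6*t), t*exp(6*t) + exp(6*t), 0]
  [0, 0, exp(6*t)]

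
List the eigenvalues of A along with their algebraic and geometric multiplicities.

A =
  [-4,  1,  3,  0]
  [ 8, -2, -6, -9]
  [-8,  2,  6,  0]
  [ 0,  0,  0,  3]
λ = 0: alg = 3, geom = 2; λ = 3: alg = 1, geom = 1

Step 1 — factor the characteristic polynomial to read off the algebraic multiplicities:
  χ_A(x) = x^3*(x - 3)

Step 2 — compute geometric multiplicities via the rank-nullity identity g(λ) = n − rank(A − λI):
  rank(A − (0)·I) = 2, so dim ker(A − (0)·I) = n − 2 = 2
  rank(A − (3)·I) = 3, so dim ker(A − (3)·I) = n − 3 = 1

Summary:
  λ = 0: algebraic multiplicity = 3, geometric multiplicity = 2
  λ = 3: algebraic multiplicity = 1, geometric multiplicity = 1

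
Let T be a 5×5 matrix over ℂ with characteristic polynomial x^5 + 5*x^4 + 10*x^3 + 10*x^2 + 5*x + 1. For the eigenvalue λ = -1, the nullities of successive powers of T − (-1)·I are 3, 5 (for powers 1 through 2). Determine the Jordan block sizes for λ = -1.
Block sizes for λ = -1: [2, 2, 1]

From the dimensions of kernels of powers, the number of Jordan blocks of size at least j is d_j − d_{j−1} where d_j = dim ker(N^j) (with d_0 = 0). Computing the differences gives [3, 2].
The number of blocks of size exactly k is (#blocks of size ≥ k) − (#blocks of size ≥ k + 1), so the partition is: 1 block(s) of size 1, 2 block(s) of size 2.
In nonincreasing order the block sizes are [2, 2, 1].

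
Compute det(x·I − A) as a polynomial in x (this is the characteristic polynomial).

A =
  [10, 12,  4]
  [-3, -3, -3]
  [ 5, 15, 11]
x^3 - 18*x^2 + 108*x - 216

Expanding det(x·I − A) (e.g. by cofactor expansion or by noting that A is similar to its Jordan form J, which has the same characteristic polynomial as A) gives
  χ_A(x) = x^3 - 18*x^2 + 108*x - 216
which factors as (x - 6)^3. The eigenvalues (with algebraic multiplicities) are λ = 6 with multiplicity 3.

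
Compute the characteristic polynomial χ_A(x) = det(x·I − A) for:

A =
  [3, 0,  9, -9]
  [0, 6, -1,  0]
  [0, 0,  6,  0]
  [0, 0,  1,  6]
x^4 - 21*x^3 + 162*x^2 - 540*x + 648

Expanding det(x·I − A) (e.g. by cofactor expansion or by noting that A is similar to its Jordan form J, which has the same characteristic polynomial as A) gives
  χ_A(x) = x^4 - 21*x^3 + 162*x^2 - 540*x + 648
which factors as (x - 6)^3*(x - 3). The eigenvalues (with algebraic multiplicities) are λ = 3 with multiplicity 1, λ = 6 with multiplicity 3.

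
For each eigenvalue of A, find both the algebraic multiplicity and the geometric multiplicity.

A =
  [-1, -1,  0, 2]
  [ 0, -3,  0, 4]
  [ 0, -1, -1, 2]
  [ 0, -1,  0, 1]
λ = -1: alg = 4, geom = 3

Step 1 — factor the characteristic polynomial to read off the algebraic multiplicities:
  χ_A(x) = (x + 1)^4

Step 2 — compute geometric multiplicities via the rank-nullity identity g(λ) = n − rank(A − λI):
  rank(A − (-1)·I) = 1, so dim ker(A − (-1)·I) = n − 1 = 3

Summary:
  λ = -1: algebraic multiplicity = 4, geometric multiplicity = 3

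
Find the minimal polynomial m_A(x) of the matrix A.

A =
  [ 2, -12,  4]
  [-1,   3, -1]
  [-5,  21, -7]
x^3 + 2*x^2

The characteristic polynomial is χ_A(x) = x^2*(x + 2), so the eigenvalues are known. The minimal polynomial is
  m_A(x) = Π_λ (x − λ)^{k_λ}
where k_λ is the size of the *largest* Jordan block for λ (equivalently, the smallest k with (A − λI)^k v = 0 for every generalised eigenvector v of λ).

  λ = -2: largest Jordan block has size 1, contributing (x + 2)
  λ = 0: largest Jordan block has size 2, contributing (x − 0)^2

So m_A(x) = x^2*(x + 2) = x^3 + 2*x^2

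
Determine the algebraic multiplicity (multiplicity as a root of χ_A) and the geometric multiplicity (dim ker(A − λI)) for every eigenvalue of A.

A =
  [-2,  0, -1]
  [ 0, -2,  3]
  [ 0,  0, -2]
λ = -2: alg = 3, geom = 2

Step 1 — factor the characteristic polynomial to read off the algebraic multiplicities:
  χ_A(x) = (x + 2)^3

Step 2 — compute geometric multiplicities via the rank-nullity identity g(λ) = n − rank(A − λI):
  rank(A − (-2)·I) = 1, so dim ker(A − (-2)·I) = n − 1 = 2

Summary:
  λ = -2: algebraic multiplicity = 3, geometric multiplicity = 2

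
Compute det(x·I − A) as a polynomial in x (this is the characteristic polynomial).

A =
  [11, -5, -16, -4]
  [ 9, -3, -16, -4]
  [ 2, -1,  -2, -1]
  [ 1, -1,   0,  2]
x^4 - 8*x^3 + 24*x^2 - 32*x + 16

Expanding det(x·I − A) (e.g. by cofactor expansion or by noting that A is similar to its Jordan form J, which has the same characteristic polynomial as A) gives
  χ_A(x) = x^4 - 8*x^3 + 24*x^2 - 32*x + 16
which factors as (x - 2)^4. The eigenvalues (with algebraic multiplicities) are λ = 2 with multiplicity 4.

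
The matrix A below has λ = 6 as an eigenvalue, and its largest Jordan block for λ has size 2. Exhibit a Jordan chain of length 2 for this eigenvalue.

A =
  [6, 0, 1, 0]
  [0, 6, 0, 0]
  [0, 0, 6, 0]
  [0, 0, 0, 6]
A Jordan chain for λ = 6 of length 2:
v_1 = (1, 0, 0, 0)ᵀ
v_2 = (0, 0, 1, 0)ᵀ

Let N = A − (6)·I. We want v_2 with N^2 v_2 = 0 but N^1 v_2 ≠ 0; then v_{j-1} := N · v_j for j = 2, …, 2.

Pick v_2 = (0, 0, 1, 0)ᵀ.
Then v_1 = N · v_2 = (1, 0, 0, 0)ᵀ.

Sanity check: (A − (6)·I) v_1 = (0, 0, 0, 0)ᵀ = 0. ✓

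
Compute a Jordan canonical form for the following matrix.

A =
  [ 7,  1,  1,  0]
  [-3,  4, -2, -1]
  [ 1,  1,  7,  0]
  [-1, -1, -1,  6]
J_3(6) ⊕ J_1(6)

The characteristic polynomial is
  det(x·I − A) = x^4 - 24*x^3 + 216*x^2 - 864*x + 1296 = (x - 6)^4

Eigenvalues and multiplicities (the geometric multiplicity of λ is n − rank(A − λI), which equals the number of Jordan blocks for λ):
  λ = 6: algebraic multiplicity = 4, geometric multiplicity = 2

Determining the block sizes for each eigenvalue:
  λ = 6: with am = 4 and gm = 2, the partition is not yet determined (e.g. several partitions of 4 into 2 parts exist). Let N = A − (6)·I. Computing rank(N^1) = 2, rank(N^2) = 1, rank(N^3) = 0; the number of blocks of size ≥ j is rank(N^{j−1}) − rank(N^j), giving [2, 1, 1]. So we have 1 block(s) of size 3, 1 block(s) of size 1 → block sizes [3, 1]

Assembling the blocks gives a Jordan form
J =
  [6, 1, 0, 0]
  [0, 6, 1, 0]
  [0, 0, 6, 0]
  [0, 0, 0, 6]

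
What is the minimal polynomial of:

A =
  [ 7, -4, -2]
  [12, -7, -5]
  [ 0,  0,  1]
x^3 - x^2 - x + 1

The characteristic polynomial is χ_A(x) = (x - 1)^2*(x + 1), so the eigenvalues are known. The minimal polynomial is
  m_A(x) = Π_λ (x − λ)^{k_λ}
where k_λ is the size of the *largest* Jordan block for λ (equivalently, the smallest k with (A − λI)^k v = 0 for every generalised eigenvector v of λ).

  λ = -1: largest Jordan block has size 1, contributing (x + 1)
  λ = 1: largest Jordan block has size 2, contributing (x − 1)^2

So m_A(x) = (x - 1)^2*(x + 1) = x^3 - x^2 - x + 1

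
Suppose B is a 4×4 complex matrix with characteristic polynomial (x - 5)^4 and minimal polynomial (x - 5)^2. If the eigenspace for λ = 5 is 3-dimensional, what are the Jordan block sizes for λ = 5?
Block sizes for λ = 5: [2, 1, 1]

Step 1 — from the characteristic polynomial, algebraic multiplicity of λ = 5 is 4. From dim ker(B − (5)·I) = 3, there are exactly 3 Jordan blocks for λ = 5.
Step 2 — from the minimal polynomial, the factor (x − 5)^2 tells us the largest block for λ = 5 has size 2.
Step 3 — with total size 4, 3 blocks, and largest block 2, the block sizes (in nonincreasing order) are [2, 1, 1].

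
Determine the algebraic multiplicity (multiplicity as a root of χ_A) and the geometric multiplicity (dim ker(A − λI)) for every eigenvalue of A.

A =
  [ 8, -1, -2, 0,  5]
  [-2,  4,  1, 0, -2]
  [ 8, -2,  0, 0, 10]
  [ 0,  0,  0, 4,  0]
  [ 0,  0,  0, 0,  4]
λ = 4: alg = 5, geom = 3

Step 1 — factor the characteristic polynomial to read off the algebraic multiplicities:
  χ_A(x) = (x - 4)^5

Step 2 — compute geometric multiplicities via the rank-nullity identity g(λ) = n − rank(A − λI):
  rank(A − (4)·I) = 2, so dim ker(A − (4)·I) = n − 2 = 3

Summary:
  λ = 4: algebraic multiplicity = 5, geometric multiplicity = 3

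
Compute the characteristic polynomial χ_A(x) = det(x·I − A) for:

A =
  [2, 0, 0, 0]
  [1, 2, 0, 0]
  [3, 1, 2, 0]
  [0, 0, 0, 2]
x^4 - 8*x^3 + 24*x^2 - 32*x + 16

Expanding det(x·I − A) (e.g. by cofactor expansion or by noting that A is similar to its Jordan form J, which has the same characteristic polynomial as A) gives
  χ_A(x) = x^4 - 8*x^3 + 24*x^2 - 32*x + 16
which factors as (x - 2)^4. The eigenvalues (with algebraic multiplicities) are λ = 2 with multiplicity 4.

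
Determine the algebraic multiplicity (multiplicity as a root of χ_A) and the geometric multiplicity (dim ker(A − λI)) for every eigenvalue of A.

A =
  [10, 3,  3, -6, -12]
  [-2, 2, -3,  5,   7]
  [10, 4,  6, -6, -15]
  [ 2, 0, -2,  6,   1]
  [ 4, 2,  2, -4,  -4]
λ = 4: alg = 5, geom = 2

Step 1 — factor the characteristic polynomial to read off the algebraic multiplicities:
  χ_A(x) = (x - 4)^5

Step 2 — compute geometric multiplicities via the rank-nullity identity g(λ) = n − rank(A − λI):
  rank(A − (4)·I) = 3, so dim ker(A − (4)·I) = n − 3 = 2

Summary:
  λ = 4: algebraic multiplicity = 5, geometric multiplicity = 2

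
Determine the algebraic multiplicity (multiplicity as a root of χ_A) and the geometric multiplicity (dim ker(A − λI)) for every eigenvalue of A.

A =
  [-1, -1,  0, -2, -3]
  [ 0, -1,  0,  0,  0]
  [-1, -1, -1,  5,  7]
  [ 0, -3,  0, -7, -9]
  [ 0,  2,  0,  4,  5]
λ = -1: alg = 5, geom = 3

Step 1 — factor the characteristic polynomial to read off the algebraic multiplicities:
  χ_A(x) = (x + 1)^5

Step 2 — compute geometric multiplicities via the rank-nullity identity g(λ) = n − rank(A − λI):
  rank(A − (-1)·I) = 2, so dim ker(A − (-1)·I) = n − 2 = 3

Summary:
  λ = -1: algebraic multiplicity = 5, geometric multiplicity = 3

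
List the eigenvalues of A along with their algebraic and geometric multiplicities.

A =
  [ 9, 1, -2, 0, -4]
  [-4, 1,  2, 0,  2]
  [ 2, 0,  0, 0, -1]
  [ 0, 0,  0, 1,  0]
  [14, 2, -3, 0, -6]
λ = 1: alg = 5, geom = 3

Step 1 — factor the characteristic polynomial to read off the algebraic multiplicities:
  χ_A(x) = (x - 1)^5

Step 2 — compute geometric multiplicities via the rank-nullity identity g(λ) = n − rank(A − λI):
  rank(A − (1)·I) = 2, so dim ker(A − (1)·I) = n − 2 = 3

Summary:
  λ = 1: algebraic multiplicity = 5, geometric multiplicity = 3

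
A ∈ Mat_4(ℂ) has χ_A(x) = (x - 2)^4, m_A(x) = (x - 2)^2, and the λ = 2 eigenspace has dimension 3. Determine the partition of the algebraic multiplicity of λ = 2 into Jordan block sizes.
Block sizes for λ = 2: [2, 1, 1]

Step 1 — from the characteristic polynomial, algebraic multiplicity of λ = 2 is 4. From dim ker(A − (2)·I) = 3, there are exactly 3 Jordan blocks for λ = 2.
Step 2 — from the minimal polynomial, the factor (x − 2)^2 tells us the largest block for λ = 2 has size 2.
Step 3 — with total size 4, 3 blocks, and largest block 2, the block sizes (in nonincreasing order) are [2, 1, 1].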